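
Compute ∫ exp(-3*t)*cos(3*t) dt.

exp(-3*t)*sin(3*t)/6 - exp(-3*t)*cos(3*t)/6 + C

Let I denote the integral. Integrate by parts with u = cos(3*t), dv = exp(-3*t) dt, so v = -exp(-3*t)/3: I = -exp(-3*t)*cos(3*t)/3 − ∫ exp(-3*t)*sin(3*t) dt.
Apply parts again with u = sin(3*t), dv = exp(-3*t) dt: ∫ exp(-3*t)*sin(3*t) dt = -exp(-3*t)*sin(3*t)/3 + I. Substituting back brings back I: I = exp(-3*t)*sin(3*t)/3 - exp(-3*t)*cos(3*t)/3 − I.
Solving for I: (1 + 1)·I equals the remaining terms, so I = (1/2)·(exp(-3*t)*sin(3*t)/3 - exp(-3*t)*cos(3*t)/3).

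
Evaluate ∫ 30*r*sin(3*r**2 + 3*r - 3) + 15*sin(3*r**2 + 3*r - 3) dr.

Let u = 3*r**2 + 3*r - 3, so du = (6*r + 3) dr.
Rewriting, the integral becomes 5·∫ sin(u) du = 5·-cos(u).
Substituting back, u = 3*r**2 + 3*r - 3.

-5*cos(3*r**2 + 3*r - 3) + C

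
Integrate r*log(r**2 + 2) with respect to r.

r**2*log(r**2 + 2)/2 - r**2/2 + log(r**2 + 2) + C

Let u = r**2 + 2, so du = (2*r) dr.
The integral becomes (1/2)·∫ log(u) du; integrate by parts with u′=log(u), dv′=du.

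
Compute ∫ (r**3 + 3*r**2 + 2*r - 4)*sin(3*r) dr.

Use integration by parts with u = r**3 + 3*r**2 + 2*r - 4, dv = sin(3*r) dr, so v = -cos(3*r)/3.
Apply parts 3 times (tabular method): alternate signs, differentiate u down to 0, integrate dv up.

-r**3*cos(3*r)/3 + r**2*sin(3*r)/3 - r**2*cos(3*r) + 2*r*sin(3*r)/3 - 4*r*cos(3*r)/9 + 4*sin(3*r)/27 + 14*cos(3*r)/9 + C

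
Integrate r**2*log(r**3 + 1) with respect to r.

Let u = r**3 + 1, so du = (3*r**2) dr.
The integral becomes (1/3)·∫ log(u) du; integrate by parts with u′=log(u), dv′=du.

r**3*log(r**3 + 1)/3 - r**3/3 + log(r**3 + 1)/3 + C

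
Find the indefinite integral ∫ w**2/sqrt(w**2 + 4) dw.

Substitute w = 2·tan(θ), so dw = 2·sec(θ)^2 dθ and the radical becomes sqrt(w**2 + 4) = 2·sec(θ) by the Pythagorean identity.
Integrate the resulting trig expression in θ, then back-substitute tan(θ) = w/2, sec(θ) = sqrt(w**2 + 4)/2 (absorbing any constant into C).

w*sqrt(w**2 + 4)/2 - 2*log(w + sqrt(w**2 + 4)) + C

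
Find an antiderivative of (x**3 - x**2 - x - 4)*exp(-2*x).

(-4*x**3 - 2*x**2 + 2*x + 17)*exp(-2*x)/8 + C

Use integration by parts with u = x**3 - x**2 - x - 4, dv = exp(-2*x) dx, so v = -exp(-2*x)/2.
Apply parts 3 times (tabular method): alternate signs, differentiate u down to 0, integrate dv up.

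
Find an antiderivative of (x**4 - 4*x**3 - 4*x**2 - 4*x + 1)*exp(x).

Use integration by parts with u = x**4 - 4*x**3 - 4*x**2 - 4*x + 1, dv = exp(x) dx, so v = exp(x).
Apply parts 4 times (tabular method): alternate signs, differentiate u down to 0, integrate dv up.

(x**4 - 8*x**3 + 20*x**2 - 44*x + 45)*exp(x) + C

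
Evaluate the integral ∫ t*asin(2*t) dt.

t**2*asin(2*t)/2 + t*sqrt(-4*t**2 + 1)/8 - asin(2*t)/16 + C

Use integration by parts with u = arcsin(2*t), dv = t dt.
Then du = 2/sqrt(-4*t**2 + 1) dt.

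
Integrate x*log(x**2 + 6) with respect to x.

x**2*log(x**2 + 6)/2 - x**2/2 + 3*log(x**2 + 6) + C

Let u = x**2 + 6, so du = (2*x) dx.
The integral becomes (1/2)·∫ log(u) du; integrate by parts with u′=log(u), dv′=du.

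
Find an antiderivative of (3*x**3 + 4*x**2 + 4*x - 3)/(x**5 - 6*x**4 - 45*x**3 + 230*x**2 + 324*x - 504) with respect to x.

625*log(x - 7)/351 - 271*log(x - 6)/160 + 4*log(x - 1)/315 + 19*log(x + 2)/864 - 177*log(x + 6)/1456 + C

Factor the denominator: (x - 7)*(x - 6)*(x - 1)*(x + 2)*(x + 6).
Partial-fraction decomposition: -177/(1456*(x + 6)) + 19/(864*(x + 2)) + 4/(315*(x - 1)) - 271/(160*(x - 6)) + 625/(351*(x - 7)).
Integrate each term: A/(x−a) contributes A·log|x−a|.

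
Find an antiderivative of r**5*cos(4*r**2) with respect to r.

r**4*sin(4*r**2)/8 + r**2*cos(4*r**2)/16 - sin(4*r**2)/64 + C

Let u = r², du = 2r dr; rewrite as (1/2)∫ u^2·cos(4u) du.
Now integrate by parts 2 times.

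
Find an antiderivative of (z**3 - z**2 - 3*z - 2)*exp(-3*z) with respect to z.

(-z**3 + 3*z + 3)*exp(-3*z)/3 + C

Use integration by parts with u = z**3 - z**2 - 3*z - 2, dv = exp(-3*z) dz, so v = -exp(-3*z)/3.
Apply parts 3 times (tabular method): alternate signs, differentiate u down to 0, integrate dv up.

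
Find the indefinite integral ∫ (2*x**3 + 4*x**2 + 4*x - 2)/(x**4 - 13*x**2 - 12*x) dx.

Factor the denominator: x*(x - 4)*(x + 1)*(x + 3).
Partial-fraction decomposition: 16/(21*(x + 3)) - 2/(5*(x + 1)) + 103/(70*(x - 4)) + 1/(6*x).
Integrate each term: A/(x−a) contributes A·log|x−a|.

log(x)/6 + 103*log(x - 4)/70 - 2*log(x + 1)/5 + 16*log(x + 3)/21 + C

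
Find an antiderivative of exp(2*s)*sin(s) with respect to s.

Let I denote the integral. Integrate by parts with u = sin(s), dv = exp(2*s) ds, so v = exp(2*s)/2: I = exp(2*s)*sin(s)/2 − (1/2)·∫ exp(2*s)*cos(s) ds.
Apply parts again with u = cos(s), dv = exp(2*s) ds: ∫ exp(2*s)*cos(s) ds = exp(2*s)*cos(s)/2 + (1/2)·I. Substituting back brings back I: I = exp(2*s)*sin(s)/2 - exp(2*s)*cos(s)/4 − (1/4)·I.
Solving for I: (1 + 1/4)·I equals the remaining terms, so I = (4/5)·(exp(2*s)*sin(s)/2 - exp(2*s)*cos(s)/4).

2*exp(2*s)*sin(s)/5 - exp(2*s)*cos(s)/5 + C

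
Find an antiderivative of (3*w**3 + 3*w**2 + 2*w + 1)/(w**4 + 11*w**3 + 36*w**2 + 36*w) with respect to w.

log(w)/36 + 15*log(w + 2)/8 - 59*log(w + 3)/9 + 551*log(w + 6)/72 + C

Factor the denominator: w*(w + 2)*(w + 3)*(w + 6).
Partial-fraction decomposition: 551/(72*(w + 6)) - 59/(9*(w + 3)) + 15/(8*(w + 2)) + 1/(36*w).
Integrate each term: A/(w−a) contributes A·log|w−a|.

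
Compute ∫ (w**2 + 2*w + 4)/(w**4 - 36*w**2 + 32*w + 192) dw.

19*log(w - 4)/450 + log(w + 2)/36 - 7*log(w + 6)/100 - 7/(15*w - 60) + C

Factor the denominator: (w - 4)**2*(w + 2)*(w + 6).
Partial-fraction decomposition: -7/(100*(w + 6)) + 1/(36*(w + 2)) + 19/(450*(w - 4)) + 7/(15*(w - 4)**2).
Integrate each term; A/(w−a) gives A·log|w−a|; A/(w−a)² gives −A/(w−a).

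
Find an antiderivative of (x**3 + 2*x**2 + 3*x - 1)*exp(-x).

(-x**3 - 5*x**2 - 13*x - 12)*exp(-x) + C

Use integration by parts with u = x**3 + 2*x**2 + 3*x - 1, dv = exp(-x) dx, so v = -exp(-x).
Apply parts 3 times (tabular method): alternate signs, differentiate u down to 0, integrate dv up.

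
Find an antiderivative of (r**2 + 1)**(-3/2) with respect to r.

Substitute r = tan(θ), so dr = sec(θ)^2 dθ and the radical becomes sqrt(r**2 + 1) = sec(θ) by the Pythagorean identity.
Integrate the resulting trig expression in θ, then back-substitute tan(θ) = r, sec(θ) = sqrt(r**2 + 1) (absorbing any constant into C).

r/sqrt(r**2 + 1) + C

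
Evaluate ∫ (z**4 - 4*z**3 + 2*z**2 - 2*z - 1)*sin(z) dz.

-z**4*cos(z) + 4*z**3*sin(z) + 4*z**3*cos(z) - 12*z**2*sin(z) + 10*z**2*cos(z) - 20*z*sin(z) - 22*z*cos(z) + 22*sin(z) - 19*cos(z) + C

Use integration by parts with u = z**4 - 4*z**3 + 2*z**2 - 2*z - 1, dv = sin(z) dz, so v = -cos(z).
Apply parts 4 times (tabular method): alternate signs, differentiate u down to 0, integrate dv up.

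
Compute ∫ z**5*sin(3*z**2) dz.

-z**4*cos(3*z**2)/6 + z**2*sin(3*z**2)/9 + cos(3*z**2)/27 + C

Let u = z², du = 2z dz; rewrite as (1/2)∫ u^2·sin(3u) du.
Now integrate by parts 2 times.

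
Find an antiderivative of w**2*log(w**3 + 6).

w**3*log(w**3 + 6)/3 - w**3/3 + 2*log(w**3 + 6) + C

Let u = w**3 + 6, so du = (3*w**2) dw.
The integral becomes (1/3)·∫ log(u) du; integrate by parts with u′=log(u), dv′=du.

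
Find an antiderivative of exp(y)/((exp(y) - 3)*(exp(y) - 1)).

log(exp(y) - 3)/2 - log(exp(y) - 1)/2 + C

Let u = e^y, du = e^y dy.
The integral becomes ∫ du/((u-1)(u-3)); decompose into partial fractions.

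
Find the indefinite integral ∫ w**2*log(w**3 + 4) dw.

w**3*log(w**3 + 4)/3 - w**3/3 + 4*log(w**3 + 4)/3 + C

Let u = w**3 + 4, so du = (3*w**2) dw.
The integral becomes (1/3)·∫ log(u) du; integrate by parts with u′=log(u), dv′=du.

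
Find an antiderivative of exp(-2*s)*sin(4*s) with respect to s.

-exp(-2*s)*sin(4*s)/10 - exp(-2*s)*cos(4*s)/5 + C

Let I denote the integral. Integrate by parts with u = sin(4*s), dv = exp(-2*s) ds, so v = -exp(-2*s)/2: I = -exp(-2*s)*sin(4*s)/2 + 2·∫ exp(-2*s)*cos(4*s) ds.
Apply parts again with u = cos(4*s), dv = exp(-2*s) ds: ∫ exp(-2*s)*cos(4*s) ds = -exp(-2*s)*cos(4*s)/2 − 2·I. Substituting back brings back I: I = -exp(-2*s)*sin(4*s)/2 - exp(-2*s)*cos(4*s) − 4·I.
Solving for I: (1 + 4)·I equals the remaining terms, so I = (1/5)·(-exp(-2*s)*sin(4*s)/2 - exp(-2*s)*cos(4*s)).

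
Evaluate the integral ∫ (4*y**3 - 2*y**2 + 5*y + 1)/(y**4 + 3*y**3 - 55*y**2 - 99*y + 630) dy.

823*log(y - 6)/429 - 53*log(y - 3)/120 - 287*log(y + 5)/88 + 376*log(y + 7)/65 + C

Factor the denominator: (y - 6)*(y - 3)*(y + 5)*(y + 7).
Partial-fraction decomposition: 376/(65*(y + 7)) - 287/(88*(y + 5)) - 53/(120*(y - 3)) + 823/(429*(y - 6)).
Integrate each term: A/(y−a) contributes A·log|y−a|.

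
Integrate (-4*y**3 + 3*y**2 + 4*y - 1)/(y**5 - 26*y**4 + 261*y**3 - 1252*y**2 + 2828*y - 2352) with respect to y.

Factor the denominator: (y - 7)**2*(y - 6)*(y - 4)*(y - 2).
Partial-fraction decomposition: -13/(200*(y - 2)) + 193/(36*(y - 4)) - 733/(8*(y - 6)) + 19424/(225*(y - 7)) - 1198/(15*(y - 7)**2).
Integrate each term; A/(y−a) gives A·log|y−a|; A/(y−a)² gives −A/(y−a).

19424*log(y - 7)/225 - 733*log(y - 6)/8 + 193*log(y - 4)/36 - 13*log(y - 2)/200 + 1198/(15*y - 105) + C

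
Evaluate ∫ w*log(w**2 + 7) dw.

Let u = w**2 + 7, so du = (2*w) dw.
The integral becomes (1/2)·∫ log(u) du; integrate by parts with u′=log(u), dv′=du.

w**2*log(w**2 + 7)/2 - w**2/2 + 7*log(w**2 + 7)/2 + C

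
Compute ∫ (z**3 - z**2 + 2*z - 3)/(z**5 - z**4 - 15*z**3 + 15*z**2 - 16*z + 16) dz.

Factor the denominator: (z - 4)*(z - 1)*(z + 4)*(z**2 + 1).
Partial-fraction decomposition: -(z + 3)/(34*(z**2 + 1)) - 91/(680*(z + 4)) + 1/(30*(z - 1)) + 53/(408*(z - 4)).
Integrate each term; A/(z−a) gives A·log|z−a|; the (Bz+D)/(z²+p²) term gives a log and an atan.

53*log(z - 4)/408 + log(z - 1)/30 - 91*log(z + 4)/680 - log(z**2 + 1)/68 - 3*atan(z)/34 + C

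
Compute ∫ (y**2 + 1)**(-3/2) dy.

Substitute y = tan(θ), so dy = sec(θ)^2 dθ and the radical becomes sqrt(y**2 + 1) = sec(θ) by the Pythagorean identity.
Integrate the resulting trig expression in θ, then back-substitute tan(θ) = y, sec(θ) = sqrt(y**2 + 1) (absorbing any constant into C).

y/sqrt(y**2 + 1) + C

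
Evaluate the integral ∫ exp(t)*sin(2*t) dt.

exp(t)*sin(2*t)/5 - 2*exp(t)*cos(2*t)/5 + C

Let I denote the integral. Integrate by parts with u = sin(2*t), dv = exp(t) dt, so v = exp(t): I = exp(t)*sin(2*t) − 2·∫ exp(t)*cos(2*t) dt.
Apply parts again with u = cos(2*t), dv = exp(t) dt: ∫ exp(t)*cos(2*t) dt = exp(t)*cos(2*t) + 2·I. Substituting back brings back I: I = exp(t)*sin(2*t) - 2*exp(t)*cos(2*t) − 4·I.
Solving for I: (1 + 4)·I equals the remaining terms, so I = (1/5)·(exp(t)*sin(2*t) - 2*exp(t)*cos(2*t)).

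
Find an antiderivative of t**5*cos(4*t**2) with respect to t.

t**4*sin(4*t**2)/8 + t**2*cos(4*t**2)/16 - sin(4*t**2)/64 + C

Let u = t², du = 2t dt; rewrite as (1/2)∫ u^2·cos(4u) du.
Now integrate by parts 2 times.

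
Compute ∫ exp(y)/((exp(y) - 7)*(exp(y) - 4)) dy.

Let u = e^y, du = e^y dy.
The integral becomes ∫ du/((u-7)(u-4)); decompose into partial fractions.

log(exp(y) - 7)/3 - log(exp(y) - 4)/3 + C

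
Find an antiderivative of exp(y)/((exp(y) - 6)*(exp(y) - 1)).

Let u = e^y, du = e^y dy.
The integral becomes ∫ du/((u-1)(u-6)); decompose into partial fractions.

log(exp(y) - 6)/5 - log(exp(y) - 1)/5 + C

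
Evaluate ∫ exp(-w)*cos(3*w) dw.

Let I denote the integral. Integrate by parts with u = cos(3*w), dv = exp(-w) dw, so v = -exp(-w): I = -exp(-w)*cos(3*w) − 3·∫ exp(-w)*sin(3*w) dw.
Apply parts again with u = sin(3*w), dv = exp(-w) dw: ∫ exp(-w)*sin(3*w) dw = -exp(-w)*sin(3*w) + 3·I. Substituting back brings back I: I = 3*exp(-w)*sin(3*w) - exp(-w)*cos(3*w) − 9·I.
Solving for I: (1 + 9)·I equals the remaining terms, so I = (1/10)·(3*exp(-w)*sin(3*w) - exp(-w)*cos(3*w)).

3*exp(-w)*sin(3*w)/10 - exp(-w)*cos(3*w)/10 + C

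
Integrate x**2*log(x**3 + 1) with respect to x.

x**3*log(x**3 + 1)/3 - x**3/3 + log(x**3 + 1)/3 + C

Let u = x**3 + 1, so du = (3*x**2) dx.
The integral becomes (1/3)·∫ log(u) du; integrate by parts with u′=log(u), dv′=du.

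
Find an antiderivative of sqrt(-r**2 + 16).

r*sqrt(-r**2 + 16)/2 + 8*asin(r/4) + C

Substitute r = 4·sin(θ), so dr = 4·cos(θ) dθ and the radical becomes sqrt(-r**2 + 16) = 4·cos(θ) by the Pythagorean identity.
Integrate the resulting trig expression in θ, then back-substitute θ = asin(r/4), sin(θ) = r/4, cos(θ) = sqrt(-r**2 + 16)/4 (absorbing any constant into C).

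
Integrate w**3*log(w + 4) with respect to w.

w**4*log(w + 4)/4 - w**4/16 + w**3/3 - 2*w**2 + 16*w - 64*log(w + 4) + C

Use integration by parts with u = log(w + 4), dv = w**3 dw.
Then du = 1/(w + 4) dw and v = w**4/4.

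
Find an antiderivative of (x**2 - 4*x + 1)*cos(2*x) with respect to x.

Use integration by parts with u = x**2 - 4*x + 1, dv = cos(2*x) dx, so v = sin(2*x)/2.
Apply parts 2 times (tabular method): alternate signs, differentiate u down to 0, integrate dv up.

x**2*sin(2*x)/2 - 2*x*sin(2*x) + x*cos(2*x)/2 + sin(2*x)/4 - cos(2*x) + C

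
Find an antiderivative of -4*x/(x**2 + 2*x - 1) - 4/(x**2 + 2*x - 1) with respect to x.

-2*log(x**2 + 2*x - 1) + C

Let u = x**2 + 2*x - 1, so du = (2*x + 2) dx.
Rewriting, the integral becomes -2·∫ 1/u du = -2·log(u).
Substituting back, u = x**2 + 2*x - 1.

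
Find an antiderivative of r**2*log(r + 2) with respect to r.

Use integration by parts with u = log(r + 2), dv = r**2 dr.
Then du = 1/(r + 2) dr and v = r**3/3.

r**3*log(r + 2)/3 - r**3/9 + r**2/3 - 4*r/3 + 8*log(r + 2)/3 + C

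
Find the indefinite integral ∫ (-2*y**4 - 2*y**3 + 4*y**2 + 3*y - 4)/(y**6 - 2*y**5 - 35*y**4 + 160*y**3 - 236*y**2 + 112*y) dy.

-log(y)/28 - 71*log(y - 4)/66 + 107*log(y - 2)/108 + log(y - 1)/24 + 1315*log(y + 7)/16632 - 5/(6*y - 12) + C

Factor the denominator: y*(y - 4)*(y - 2)**2*(y - 1)*(y + 7).
Partial-fraction decomposition: 1315/(16632*(y + 7)) + 1/(24*(y - 1)) + 107/(108*(y - 2)) + 5/(6*(y - 2)**2) - 71/(66*(y - 4)) - 1/(28*y).
Integrate each term; A/(y−a) gives A·log|y−a|; A/(y−a)² gives −A/(y−a).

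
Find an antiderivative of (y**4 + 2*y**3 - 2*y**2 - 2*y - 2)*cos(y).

y**4*sin(y) + 2*y**3*sin(y) + 4*y**3*cos(y) - 14*y**2*sin(y) + 6*y**2*cos(y) - 14*y*sin(y) - 28*y*cos(y) + 26*sin(y) - 14*cos(y) + C

Use integration by parts with u = y**4 + 2*y**3 - 2*y**2 - 2*y - 2, dv = cos(y) dy, so v = sin(y).
Apply parts 4 times (tabular method): alternate signs, differentiate u down to 0, integrate dv up.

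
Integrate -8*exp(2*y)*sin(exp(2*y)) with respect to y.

Let u = exp(2*y), so du = (2*exp(2*y)) dy.
Rewriting, the integral becomes -4·∫ sin(u) du = -4·-cos(u).
Substituting back, u = exp(2*y).

4*cos(exp(2*y)) + C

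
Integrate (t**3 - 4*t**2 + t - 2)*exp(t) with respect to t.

(t**3 - 7*t**2 + 15*t - 17)*exp(t) + C

Use integration by parts with u = t**3 - 4*t**2 + t - 2, dv = exp(t) dt, so v = exp(t).
Apply parts 3 times (tabular method): alternate signs, differentiate u down to 0, integrate dv up.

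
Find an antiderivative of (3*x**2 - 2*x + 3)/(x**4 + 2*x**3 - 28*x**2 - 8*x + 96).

43*log(x - 4)/120 - 11*log(x - 2)/64 + 19*log(x + 2)/96 - 123*log(x + 6)/320 + C

Factor the denominator: (x - 4)*(x - 2)*(x + 2)*(x + 6).
Partial-fraction decomposition: -123/(320*(x + 6)) + 19/(96*(x + 2)) - 11/(64*(x - 2)) + 43/(120*(x - 4)).
Integrate each term: A/(x−a) contributes A·log|x−a|.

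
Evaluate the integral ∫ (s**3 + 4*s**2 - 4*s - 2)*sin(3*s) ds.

Use integration by parts with u = s**3 + 4*s**2 - 4*s - 2, dv = sin(3*s) ds, so v = -cos(3*s)/3.
Apply parts 3 times (tabular method): alternate signs, differentiate u down to 0, integrate dv up.

-s**3*cos(3*s)/3 + s**2*sin(3*s)/3 - 4*s**2*cos(3*s)/3 + 8*s*sin(3*s)/9 + 14*s*cos(3*s)/9 - 14*sin(3*s)/27 + 26*cos(3*s)/27 + C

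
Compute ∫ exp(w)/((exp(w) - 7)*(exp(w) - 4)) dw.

Let u = e^w, du = e^w dw.
The integral becomes ∫ du/((u-4)(u-7)); decompose into partial fractions.

log(exp(w) - 7)/3 - log(exp(w) - 4)/3 + C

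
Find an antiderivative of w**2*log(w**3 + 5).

Let u = w**3 + 5, so du = (3*w**2) dw.
The integral becomes (1/3)·∫ log(u) du; integrate by parts with u′=log(u), dv′=du.

w**3*log(w**3 + 5)/3 - w**3/3 + 5*log(w**3 + 5)/3 + C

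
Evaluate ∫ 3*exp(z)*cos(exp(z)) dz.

Let u = exp(z), so du = (exp(z)) dz.
Rewriting, the integral becomes 3·∫ cos(u) du = 3·sin(u).
Substituting back, u = exp(z).

3*sin(exp(z)) + C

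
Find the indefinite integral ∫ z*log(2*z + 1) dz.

z**2*log(2*z + 1)/2 - z**2/4 + z/4 - log(2*z + 1)/8 + C

Use integration by parts with u = log(2*z + 1), dv = z dz.
Then du = 2/(2*z + 1) dz and v = z**2/2.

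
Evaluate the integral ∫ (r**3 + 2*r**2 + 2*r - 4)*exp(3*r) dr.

(9*r**3 + 9*r**2 + 12*r - 40)*exp(3*r)/27 + C

Use integration by parts with u = r**3 + 2*r**2 + 2*r - 4, dv = exp(3*r) dr, so v = exp(3*r)/3.
Apply parts 3 times (tabular method): alternate signs, differentiate u down to 0, integrate dv up.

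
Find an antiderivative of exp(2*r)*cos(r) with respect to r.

Let I denote the integral. Integrate by parts with u = cos(r), dv = exp(2*r) dr, so v = exp(2*r)/2: I = exp(2*r)*cos(r)/2 + (1/2)·∫ exp(2*r)*sin(r) dr.
Apply parts again with u = sin(r), dv = exp(2*r) dr: ∫ exp(2*r)*sin(r) dr = exp(2*r)*sin(r)/2 − (1/2)·I. Substituting back brings back I: I = exp(2*r)*sin(r)/4 + exp(2*r)*cos(r)/2 − (1/4)·I.
Solving for I: (1 + 1/4)·I equals the remaining terms, so I = (4/5)·(exp(2*r)*sin(r)/4 + exp(2*r)*cos(r)/2).

exp(2*r)*sin(r)/5 + 2*exp(2*r)*cos(r)/5 + C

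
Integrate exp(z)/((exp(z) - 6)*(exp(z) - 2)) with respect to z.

log(exp(z) - 6)/4 - log(exp(z) - 2)/4 + C

Let u = e^z, du = e^z dz.
The integral becomes ∫ du/((u-2)(u-6)); decompose into partial fractions.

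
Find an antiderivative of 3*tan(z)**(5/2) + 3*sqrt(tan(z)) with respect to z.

2*tan(z)**(3/2) + C

Let u = tan(z), so du = (tan(z)**2 + 1) dz.
Rewriting, the integral becomes 3·∫ √u du = 3·(2/3)u^(3/2).
Substituting back, u = tan(z).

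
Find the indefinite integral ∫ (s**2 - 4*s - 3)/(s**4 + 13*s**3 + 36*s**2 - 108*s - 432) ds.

-2*log(s - 3)/189 - 29*log(s + 4)/28 + 113*log(s + 6)/108 - 19/(6*s + 36) + C

Factor the denominator: (s - 3)*(s + 4)*(s + 6)**2.
Partial-fraction decomposition: 113/(108*(s + 6)) + 19/(6*(s + 6)**2) - 29/(28*(s + 4)) - 2/(189*(s - 3)).
Integrate each term; A/(s−a) gives A·log|s−a|; A/(s−a)² gives −A/(s−a).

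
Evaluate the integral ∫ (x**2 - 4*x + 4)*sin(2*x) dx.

-x**2*cos(2*x)/2 + x*sin(2*x)/2 + 2*x*cos(2*x) - sin(2*x) - 7*cos(2*x)/4 + C

Use integration by parts with u = x**2 - 4*x + 4, dv = sin(2*x) dx, so v = -cos(2*x)/2.
Apply parts 2 times (tabular method): alternate signs, differentiate u down to 0, integrate dv up.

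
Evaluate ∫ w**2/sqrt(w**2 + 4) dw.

w*sqrt(w**2 + 4)/2 - 2*log(w + sqrt(w**2 + 4)) + C

Substitute w = 2·tan(θ), so dw = 2·sec(θ)^2 dθ and the radical becomes sqrt(w**2 + 4) = 2·sec(θ) by the Pythagorean identity.
Integrate the resulting trig expression in θ, then back-substitute tan(θ) = w/2, sec(θ) = sqrt(w**2 + 4)/2 (absorbing any constant into C).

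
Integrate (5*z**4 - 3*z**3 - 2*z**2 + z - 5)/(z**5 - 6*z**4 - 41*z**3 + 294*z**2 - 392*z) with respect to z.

Factor the denominator: z*(z - 7)*(z - 4)*(z - 2)*(z + 7).
Partial-fraction decomposition: 718/(539*(z + 7)) + 1/(4*(z - 2)) - 1055/(264*(z - 4)) + 1088/(147*(z - 7)) + 5/(392*z).
Integrate each term: A/(z−a) contributes A·log|z−a|.

5*log(z)/392 + 1088*log(z - 7)/147 - 1055*log(z - 4)/264 + log(z - 2)/4 + 718*log(z + 7)/539 + C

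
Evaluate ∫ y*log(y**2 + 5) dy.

y**2*log(y**2 + 5)/2 - y**2/2 + 5*log(y**2 + 5)/2 + C

Let u = y**2 + 5, so du = (2*y) dy.
The integral becomes (1/2)·∫ log(u) du; integrate by parts with u′=log(u), dv′=du.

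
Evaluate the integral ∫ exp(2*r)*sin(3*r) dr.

2*exp(2*r)*sin(3*r)/13 - 3*exp(2*r)*cos(3*r)/13 + C

Let I denote the integral. Integrate by parts with u = sin(3*r), dv = exp(2*r) dr, so v = exp(2*r)/2: I = exp(2*r)*sin(3*r)/2 − (3/2)·∫ exp(2*r)*cos(3*r) dr.
Apply parts again with u = cos(3*r), dv = exp(2*r) dr: ∫ exp(2*r)*cos(3*r) dr = exp(2*r)*cos(3*r)/2 + (3/2)·I. Substituting back brings back I: I = exp(2*r)*sin(3*r)/2 - 3*exp(2*r)*cos(3*r)/4 − (9/4)·I.
Solving for I: (1 + 9/4)·I equals the remaining terms, so I = (4/13)·(exp(2*r)*sin(3*r)/2 - 3*exp(2*r)*cos(3*r)/4).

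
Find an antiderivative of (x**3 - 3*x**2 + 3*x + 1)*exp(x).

Use integration by parts with u = x**3 - 3*x**2 + 3*x + 1, dv = exp(x) dx, so v = exp(x).
Apply parts 3 times (tabular method): alternate signs, differentiate u down to 0, integrate dv up.

(x**3 - 6*x**2 + 15*x - 14)*exp(x) + C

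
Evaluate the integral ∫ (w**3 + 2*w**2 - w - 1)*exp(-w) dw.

Use integration by parts with u = w**3 + 2*w**2 - w - 1, dv = exp(-w) dw, so v = -exp(-w).
Apply parts 3 times (tabular method): alternate signs, differentiate u down to 0, integrate dv up.

(-w**3 - 5*w**2 - 9*w - 8)*exp(-w) + C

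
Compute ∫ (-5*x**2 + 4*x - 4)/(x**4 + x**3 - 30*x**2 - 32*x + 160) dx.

Factor the denominator: (x - 5)*(x - 2)*(x + 4)**2.
Partial-fraction decomposition: 73/(243*(x + 4)) - 50/(27*(x + 4)**2) + 4/(27*(x - 2)) - 109/(243*(x - 5)).
Integrate each term; A/(x−a) gives A·log|x−a|; A/(x−a)² gives −A/(x−a).

-109*log(x - 5)/243 + 4*log(x - 2)/27 + 73*log(x + 4)/243 + 50/(27*x + 108) + C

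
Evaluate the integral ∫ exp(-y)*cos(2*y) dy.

Let I denote the integral. Integrate by parts with u = cos(2*y), dv = exp(-y) dy, so v = -exp(-y): I = -exp(-y)*cos(2*y) − 2·∫ exp(-y)*sin(2*y) dy.
Apply parts again with u = sin(2*y), dv = exp(-y) dy: ∫ exp(-y)*sin(2*y) dy = -exp(-y)*sin(2*y) + 2·I. Substituting back brings back I: I = 2*exp(-y)*sin(2*y) - exp(-y)*cos(2*y) − 4·I.
Solving for I: (1 + 4)·I equals the remaining terms, so I = (1/5)·(2*exp(-y)*sin(2*y) - exp(-y)*cos(2*y)).

2*exp(-y)*sin(2*y)/5 - exp(-y)*cos(2*y)/5 + C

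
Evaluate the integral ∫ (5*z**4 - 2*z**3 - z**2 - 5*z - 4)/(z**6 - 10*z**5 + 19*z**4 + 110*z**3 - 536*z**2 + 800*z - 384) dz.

-755*log(z - 4)/36 + 323*log(z - 3)/14 - 23*log(z - 2)/12 - 7*log(z - 1)/90 - 11*log(z + 4)/105 - 139/(6*z - 24) + C

Factor the denominator: (z - 4)**2*(z - 3)*(z - 2)*(z - 1)*(z + 4).
Partial-fraction decomposition: -11/(105*(z + 4)) - 7/(90*(z - 1)) - 23/(12*(z - 2)) + 323/(14*(z - 3)) - 755/(36*(z - 4)) + 139/(6*(z - 4)**2).
Integrate each term; A/(z−a) gives A·log|z−a|; A/(z−a)² gives −A/(z−a).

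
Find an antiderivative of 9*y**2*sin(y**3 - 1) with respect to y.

-3*cos(y**3 - 1) + C

Let u = y**3 - 1, so du = (3*y**2) dy.
Rewriting, the integral becomes 3·∫ sin(u) du = 3·-cos(u).
Substituting back, u = y**3 - 1.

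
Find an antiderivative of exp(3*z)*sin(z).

3*exp(3*z)*sin(z)/10 - exp(3*z)*cos(z)/10 + C

Let I denote the integral. Integrate by parts with u = sin(z), dv = exp(3*z) dz, so v = exp(3*z)/3: I = exp(3*z)*sin(z)/3 − (1/3)·∫ exp(3*z)*cos(z) dz.
Apply parts again with u = cos(z), dv = exp(3*z) dz: ∫ exp(3*z)*cos(z) dz = exp(3*z)*cos(z)/3 + (1/3)·I. Substituting back brings back I: I = exp(3*z)*sin(z)/3 - exp(3*z)*cos(z)/9 − (1/9)·I.
Solving for I: (1 + 1/9)·I equals the remaining terms, so I = (9/10)·(exp(3*z)*sin(z)/3 - exp(3*z)*cos(z)/9).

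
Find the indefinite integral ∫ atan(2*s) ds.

Use integration by parts with u = arctan(2*s), dv = ds.
Then du = 2/(4*s**2 + 1) ds.

s*atan(2*s) - log(4*s**2 + 1)/4 + C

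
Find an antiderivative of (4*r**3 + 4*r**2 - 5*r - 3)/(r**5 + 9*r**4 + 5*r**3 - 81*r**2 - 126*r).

Factor the denominator: r*(r - 3)*(r + 2)*(r + 3)*(r + 7).
Partial-fraction decomposition: -143/(175*(r + 7)) + 5/(6*(r + 3)) - 9/(50*(r + 2)) + 7/(50*(r - 3)) + 1/(42*r).
Integrate each term: A/(r−a) contributes A·log|r−a|.

log(r)/42 + 7*log(r - 3)/50 - 9*log(r + 2)/50 + 5*log(r + 3)/6 - 143*log(r + 7)/175 + C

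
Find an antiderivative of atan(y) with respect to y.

Use integration by parts with u = arctan(y), dv = dy.
Then du = 1/(y**2 + 1) dy.

y*atan(y) - log(y**2 + 1)/2 + C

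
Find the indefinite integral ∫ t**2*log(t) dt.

Use integration by parts with u = log(t), dv = t**2 dt.
Then du = 1/t dt and v = t**3/3.

t**3*log(t)/3 - t**3/9 + C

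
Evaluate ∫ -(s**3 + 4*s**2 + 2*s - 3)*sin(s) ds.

s**3*cos(s) - 3*s**2*sin(s) + 4*s**2*cos(s) - 8*s*sin(s) - 4*s*cos(s) + 4*sin(s) - 11*cos(s) + C

Use integration by parts with u = s**3 + 4*s**2 + 2*s - 3, dv = -sin(s) ds, so v = cos(s).
Apply parts 3 times (tabular method): alternate signs, differentiate u down to 0, integrate dv up.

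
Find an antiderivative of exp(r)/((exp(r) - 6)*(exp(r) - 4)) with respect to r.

Let u = e^r, du = e^r dr.
The integral becomes ∫ du/((u-6)(u-4)); decompose into partial fractions.

log(exp(r) - 6)/2 - log(exp(r) - 4)/2 + C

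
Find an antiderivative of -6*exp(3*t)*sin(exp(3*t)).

Let u = exp(3*t), so du = (3*exp(3*t)) dt.
Rewriting, the integral becomes -2·∫ sin(u) du = -2·-cos(u).
Substituting back, u = exp(3*t).

2*cos(exp(3*t)) + C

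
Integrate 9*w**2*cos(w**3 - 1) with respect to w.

Let u = w**3 - 1, so du = (3*w**2) dw.
Rewriting, the integral becomes 3·∫ cos(u) du = 3·sin(u).
Substituting back, u = w**3 - 1.

3*sin(w**3 - 1) + C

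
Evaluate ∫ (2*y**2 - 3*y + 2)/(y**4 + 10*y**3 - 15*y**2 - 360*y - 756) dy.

14*log(y - 6)/351 - 29*log(y + 3)/108 + 23*log(y + 6)/9 - 121*log(y + 7)/52 + C

Factor the denominator: (y - 6)*(y + 3)*(y + 6)*(y + 7).
Partial-fraction decomposition: -121/(52*(y + 7)) + 23/(9*(y + 6)) - 29/(108*(y + 3)) + 14/(351*(y - 6)).
Integrate each term: A/(y−a) contributes A·log|y−a|.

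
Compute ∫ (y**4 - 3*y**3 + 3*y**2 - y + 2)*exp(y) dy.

(y**4 - 7*y**3 + 24*y**2 - 49*y + 51)*exp(y) + C

Use integration by parts with u = y**4 - 3*y**3 + 3*y**2 - y + 2, dv = exp(y) dy, so v = exp(y).
Apply parts 4 times (tabular method): alternate signs, differentiate u down to 0, integrate dv up.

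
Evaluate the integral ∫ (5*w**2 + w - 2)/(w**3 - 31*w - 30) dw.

184*log(w - 6)/77 - log(w + 1)/14 + 59*log(w + 5)/22 + C

Factor the denominator: (w - 6)*(w + 1)*(w + 5).
Partial-fraction decomposition: 59/(22*(w + 5)) - 1/(14*(w + 1)) + 184/(77*(w - 6)).
Integrate each term: A/(w−a) contributes A·log|w−a|.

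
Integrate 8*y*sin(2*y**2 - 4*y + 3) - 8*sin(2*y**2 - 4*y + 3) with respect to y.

-2*cos(2*y**2 - 4*y + 3) + C

Let u = 2*y**2 - 4*y + 3, so du = (4*y - 4) dy.
Rewriting, the integral becomes 2·∫ sin(u) du = 2·-cos(u).
Substituting back, u = 2*y**2 - 4*y + 3.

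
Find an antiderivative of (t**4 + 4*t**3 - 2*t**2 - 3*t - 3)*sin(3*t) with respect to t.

-t**4*cos(3*t)/3 + 4*t**3*sin(3*t)/9 - 4*t**3*cos(3*t)/3 + 4*t**2*sin(3*t)/3 + 10*t**2*cos(3*t)/9 - 20*t*sin(3*t)/27 + 17*t*cos(3*t)/9 - 17*sin(3*t)/27 + 61*cos(3*t)/81 + C

Use integration by parts with u = t**4 + 4*t**3 - 2*t**2 - 3*t - 3, dv = sin(3*t) dt, so v = -cos(3*t)/3.
Apply parts 4 times (tabular method): alternate signs, differentiate u down to 0, integrate dv up.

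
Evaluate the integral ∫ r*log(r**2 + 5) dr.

Let u = r**2 + 5, so du = (2*r) dr.
The integral becomes (1/2)·∫ log(u) du; integrate by parts with u′=log(u), dv′=du.

r**2*log(r**2 + 5)/2 - r**2/2 + 5*log(r**2 + 5)/2 + C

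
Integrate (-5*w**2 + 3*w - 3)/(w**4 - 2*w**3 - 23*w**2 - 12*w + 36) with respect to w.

-11*log(w - 6)/24 + log(w - 1)/12 - 29*log(w + 2)/24 + 19*log(w + 3)/12 + C

Factor the denominator: (w - 6)*(w - 1)*(w + 2)*(w + 3).
Partial-fraction decomposition: 19/(12*(w + 3)) - 29/(24*(w + 2)) + 1/(12*(w - 1)) - 11/(24*(w - 6)).
Integrate each term: A/(w−a) contributes A·log|w−a|.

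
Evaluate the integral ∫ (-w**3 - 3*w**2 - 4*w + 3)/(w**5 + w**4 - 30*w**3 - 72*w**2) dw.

7*log(w)/96 - 23*log(w - 6)/216 - 5*log(w + 3)/27 + 7*log(w + 4)/32 + 1/(24*w) + C

Factor the denominator: w**2*(w - 6)*(w + 3)*(w + 4).
Partial-fraction decomposition: 7/(32*(w + 4)) - 5/(27*(w + 3)) - 23/(216*(w - 6)) + 7/(96*w) - 1/(24*w**2).
Integrate each term; A/(w−a) gives A·log|w−a|; A/(w−a)² gives −A/(w−a).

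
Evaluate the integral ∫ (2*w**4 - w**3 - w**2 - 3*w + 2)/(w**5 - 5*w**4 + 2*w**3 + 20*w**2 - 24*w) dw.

Factor the denominator: w*(w - 3)*(w - 2)**2*(w + 2).
Partial-fraction decomposition: 11/(40*(w + 2)) - 49/(8*(w - 2)) - 2/(w - 2)**2 + 119/(15*(w - 3)) - 1/(12*w).
Integrate each term; A/(w−a) gives A·log|w−a|; A/(w−a)² gives −A/(w−a).

-log(w)/12 + 119*log(w - 3)/15 - 49*log(w - 2)/8 + 11*log(w + 2)/40 + 2/(w - 2) + C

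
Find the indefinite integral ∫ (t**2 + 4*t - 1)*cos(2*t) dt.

Use integration by parts with u = t**2 + 4*t - 1, dv = cos(2*t) dt, so v = sin(2*t)/2.
Apply parts 2 times (tabular method): alternate signs, differentiate u down to 0, integrate dv up.

t**2*sin(2*t)/2 + 2*t*sin(2*t) + t*cos(2*t)/2 - 3*sin(2*t)/4 + cos(2*t) + C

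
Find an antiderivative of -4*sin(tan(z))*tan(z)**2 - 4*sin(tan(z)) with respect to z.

Let u = tan(z), so du = (tan(z)**2 + 1) dz.
Rewriting, the integral becomes -4·∫ sin(u) du = -4·-cos(u).
Substituting back, u = tan(z).

4*cos(tan(z)) + C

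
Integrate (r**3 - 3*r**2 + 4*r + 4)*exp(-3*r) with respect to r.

(-9*r**3 + 18*r**2 - 24*r - 44)*exp(-3*r)/27 + C

Use integration by parts with u = r**3 - 3*r**2 + 4*r + 4, dv = exp(-3*r) dr, so v = -exp(-3*r)/3.
Apply parts 3 times (tabular method): alternate signs, differentiate u down to 0, integrate dv up.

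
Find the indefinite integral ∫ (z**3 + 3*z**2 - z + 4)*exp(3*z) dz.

(9*z**3 + 18*z**2 - 21*z + 43)*exp(3*z)/27 + C

Use integration by parts with u = z**3 + 3*z**2 - z + 4, dv = exp(3*z) dz, so v = exp(3*z)/3.
Apply parts 3 times (tabular method): alternate signs, differentiate u down to 0, integrate dv up.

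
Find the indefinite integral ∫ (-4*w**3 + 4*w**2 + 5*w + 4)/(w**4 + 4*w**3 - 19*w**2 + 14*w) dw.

2*log(w)/7 - log(w - 2)/9 - 9*log(w - 1)/8 - 1537*log(w + 7)/504 + C

Factor the denominator: w*(w - 2)*(w - 1)*(w + 7).
Partial-fraction decomposition: -1537/(504*(w + 7)) - 9/(8*(w - 1)) - 1/(9*(w - 2)) + 2/(7*w).
Integrate each term: A/(w−a) contributes A·log|w−a|.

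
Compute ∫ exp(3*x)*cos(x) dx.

exp(3*x)*sin(x)/10 + 3*exp(3*x)*cos(x)/10 + C

Let I denote the integral. Integrate by parts with u = cos(x), dv = exp(3*x) dx, so v = exp(3*x)/3: I = exp(3*x)*cos(x)/3 + (1/3)·∫ exp(3*x)*sin(x) dx.
Apply parts again with u = sin(x), dv = exp(3*x) dx: ∫ exp(3*x)*sin(x) dx = exp(3*x)*sin(x)/3 − (1/3)·I. Substituting back brings back I: I = exp(3*x)*sin(x)/9 + exp(3*x)*cos(x)/3 − (1/9)·I.
Solving for I: (1 + 1/9)·I equals the remaining terms, so I = (9/10)·(exp(3*x)*sin(x)/9 + exp(3*x)*cos(x)/3).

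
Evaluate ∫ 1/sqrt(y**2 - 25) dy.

Substitute y = 5·sec(θ), so dy = 5·sec(θ)*tan(θ) dθ and the radical becomes sqrt(y**2 - 25) = 5·tan(θ) by the Pythagorean identity.
Integrate the resulting trig expression in θ, then back-substitute sec(θ) = y/5, tan(θ) = sqrt(y**2 - 25)/5 (absorbing any constant into C).

log(y + sqrt(y**2 - 25)) + C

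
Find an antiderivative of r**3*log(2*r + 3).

Use integration by parts with u = log(2*r + 3), dv = r**3 dr.
Then du = 2/(2*r + 3) dr and v = r**4/4.

r**4*log(2*r + 3)/4 - r**4/16 + r**3/8 - 9*r**2/32 + 27*r/32 - 81*log(2*r + 3)/64 + C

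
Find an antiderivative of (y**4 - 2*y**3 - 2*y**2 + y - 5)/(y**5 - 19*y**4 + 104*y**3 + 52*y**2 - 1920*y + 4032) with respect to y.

1619*log(y - 7)/33 - 4711*log(y - 6)/100 - 95*log(y - 4)/96 + 343*log(y + 4)/8800 + 793/(20*y - 120) + C

Factor the denominator: (y - 7)*(y - 6)**2*(y - 4)*(y + 4).
Partial-fraction decomposition: 343/(8800*(y + 4)) - 95/(96*(y - 4)) - 4711/(100*(y - 6)) - 793/(20*(y - 6)**2) + 1619/(33*(y - 7)).
Integrate each term; A/(y−a) gives A·log|y−a|; A/(y−a)² gives −A/(y−a).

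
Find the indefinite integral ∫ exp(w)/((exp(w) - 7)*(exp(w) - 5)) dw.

log(exp(w) - 7)/2 - log(exp(w) - 5)/2 + C

Let u = e^w, du = e^w dw.
The integral becomes ∫ du/((u-5)(u-7)); decompose into partial fractions.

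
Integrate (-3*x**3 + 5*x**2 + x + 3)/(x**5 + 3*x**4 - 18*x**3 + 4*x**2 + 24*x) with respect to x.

log(x)/8 - 383*log(x - 2)/1152 - 2*log(x + 1)/9 + 55*log(x + 6)/128 - 1/(48*x - 96) + C

Factor the denominator: x*(x - 2)**2*(x + 1)*(x + 6).
Partial-fraction decomposition: 55/(128*(x + 6)) - 2/(9*(x + 1)) - 383/(1152*(x - 2)) + 1/(48*(x - 2)**2) + 1/(8*x).
Integrate each term; A/(x−a) gives A·log|x−a|; A/(x−a)² gives −A/(x−a).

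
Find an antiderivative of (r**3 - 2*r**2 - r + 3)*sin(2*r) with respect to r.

-r**3*cos(2*r)/2 + 3*r**2*sin(2*r)/4 + r**2*cos(2*r) - r*sin(2*r) + 5*r*cos(2*r)/4 - 5*sin(2*r)/8 - 2*cos(2*r) + C

Use integration by parts with u = r**3 - 2*r**2 - r + 3, dv = sin(2*r) dr, so v = -cos(2*r)/2.
Apply parts 3 times (tabular method): alternate signs, differentiate u down to 0, integrate dv up.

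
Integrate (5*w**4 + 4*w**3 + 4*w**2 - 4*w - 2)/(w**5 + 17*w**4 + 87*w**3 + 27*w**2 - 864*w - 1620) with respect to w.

Factor the denominator: (w - 3)*(w + 3)*(w + 5)*(w + 6)**2.
Partial-fraction decomposition: -39706/(243*(w + 6)) - 5782/(27*(w + 6)**2) + 2743/(16*(w + 5)) - 343/(108*(w + 3)) + 535/(3888*(w - 3)).
Integrate each term; A/(w−a) gives A·log|w−a|; A/(w−a)² gives −A/(w−a).

535*log(w - 3)/3888 - 343*log(w + 3)/108 + 2743*log(w + 5)/16 - 39706*log(w + 6)/243 + 5782/(27*w + 162) + C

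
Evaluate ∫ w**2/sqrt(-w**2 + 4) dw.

-w*sqrt(-w**2 + 4)/2 + 2*asin(w/2) + C

Substitute w = 2·sin(θ), so dw = 2·cos(θ) dθ and the radical becomes sqrt(-w**2 + 4) = 2·cos(θ) by the Pythagorean identity.
Integrate the resulting trig expression in θ, then back-substitute θ = asin(w/2), sin(θ) = w/2, cos(θ) = sqrt(-w**2 + 4)/2 (absorbing any constant into C).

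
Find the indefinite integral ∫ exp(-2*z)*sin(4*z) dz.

Let I denote the integral. Integrate by parts with u = sin(4*z), dv = exp(-2*z) dz, so v = -exp(-2*z)/2: I = -exp(-2*z)*sin(4*z)/2 + 2·∫ exp(-2*z)*cos(4*z) dz.
Apply parts again with u = cos(4*z), dv = exp(-2*z) dz: ∫ exp(-2*z)*cos(4*z) dz = -exp(-2*z)*cos(4*z)/2 − 2·I. Substituting back brings back I: I = -exp(-2*z)*sin(4*z)/2 - exp(-2*z)*cos(4*z) − 4·I.
Solving for I: (1 + 4)·I equals the remaining terms, so I = (1/5)·(-exp(-2*z)*sin(4*z)/2 - exp(-2*z)*cos(4*z)).

-exp(-2*z)*sin(4*z)/10 - exp(-2*z)*cos(4*z)/5 + C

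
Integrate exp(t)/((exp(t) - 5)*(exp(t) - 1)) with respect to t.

log(exp(t) - 5)/4 - log(exp(t) - 1)/4 + C

Let u = e^t, du = e^t dt.
The integral becomes ∫ du/((u-1)(u-5)); decompose into partial fractions.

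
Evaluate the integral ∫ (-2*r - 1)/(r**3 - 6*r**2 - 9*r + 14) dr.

Factor the denominator: (r - 7)*(r - 1)*(r + 2).
Partial-fraction decomposition: 1/(9*(r + 2)) + 1/(6*(r - 1)) - 5/(18*(r - 7)).
Integrate each term: A/(r−a) contributes A·log|r−a|.

-5*log(r - 7)/18 + log(r - 1)/6 + log(r + 2)/9 + C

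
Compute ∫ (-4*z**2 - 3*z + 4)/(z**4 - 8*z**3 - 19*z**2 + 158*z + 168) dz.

-213*log(z - 7)/88 + 79*log(z - 6)/35 + log(z + 1)/56 + 8*log(z + 4)/55 + C

Factor the denominator: (z - 7)*(z - 6)*(z + 1)*(z + 4).
Partial-fraction decomposition: 8/(55*(z + 4)) + 1/(56*(z + 1)) + 79/(35*(z - 6)) - 213/(88*(z - 7)).
Integrate each term: A/(z−a) contributes A·log|z−a|.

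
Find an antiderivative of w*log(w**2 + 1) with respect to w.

Let u = w**2 + 1, so du = (2*w) dw.
The integral becomes (1/2)·∫ log(u) du; integrate by parts with u′=log(u), dv′=du.

w**2*log(w**2 + 1)/2 - w**2/2 + log(w**2 + 1)/2 + C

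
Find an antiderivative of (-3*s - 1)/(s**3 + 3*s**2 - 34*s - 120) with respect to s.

-19*log(s - 6)/110 - 11*log(s + 4)/10 + 14*log(s + 5)/11 + C

Factor the denominator: (s - 6)*(s + 4)*(s + 5).
Partial-fraction decomposition: 14/(11*(s + 5)) - 11/(10*(s + 4)) - 19/(110*(s - 6)).
Integrate each term: A/(s−a) contributes A·log|s−a|.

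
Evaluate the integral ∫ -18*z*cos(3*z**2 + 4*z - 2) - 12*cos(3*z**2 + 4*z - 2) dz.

-3*sin(3*z**2 + 4*z - 2) + C

Let u = 3*z**2 + 4*z - 2, so du = (6*z + 4) dz.
Rewriting, the integral becomes -3·∫ cos(u) du = -3·sin(u).
Substituting back, u = 3*z**2 + 4*z - 2.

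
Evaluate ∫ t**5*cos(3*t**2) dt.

Let u = t², du = 2t dt; rewrite as (1/2)∫ u^2·cos(3u) du.
Now integrate by parts 2 times.

t**4*sin(3*t**2)/6 + t**2*cos(3*t**2)/9 - sin(3*t**2)/27 + C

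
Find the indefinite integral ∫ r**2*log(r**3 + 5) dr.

Let u = r**3 + 5, so du = (3*r**2) dr.
The integral becomes (1/3)·∫ log(u) du; integrate by parts with u′=log(u), dv′=du.

r**3*log(r**3 + 5)/3 - r**3/3 + 5*log(r**3 + 5)/3 + C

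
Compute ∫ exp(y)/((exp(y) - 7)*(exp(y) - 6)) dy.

Let u = e^y, du = e^y dy.
The integral becomes ∫ du/((u-7)(u-6)); decompose into partial fractions.

log(exp(y) - 7) - log(exp(y) - 6) + C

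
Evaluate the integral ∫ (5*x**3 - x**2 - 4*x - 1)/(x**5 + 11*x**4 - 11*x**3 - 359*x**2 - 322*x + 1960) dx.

193*log(x - 5)/1296 - log(x - 2)/54 - 107*log(x + 4)/162 + 229*log(x + 7)/432 - 193/(36*x + 252) + C

Factor the denominator: (x - 5)*(x - 2)*(x + 4)*(x + 7)**2.
Partial-fraction decomposition: 229/(432*(x + 7)) + 193/(36*(x + 7)**2) - 107/(162*(x + 4)) - 1/(54*(x - 2)) + 193/(1296*(x - 5)).
Integrate each term; A/(x−a) gives A·log|x−a|; A/(x−a)² gives −A/(x−a).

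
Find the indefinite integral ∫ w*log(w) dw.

w**2*log(w)/2 - w**2/4 + C

Use integration by parts with u = log(w), dv = w dw.
Then du = 1/w dw and v = w**2/2.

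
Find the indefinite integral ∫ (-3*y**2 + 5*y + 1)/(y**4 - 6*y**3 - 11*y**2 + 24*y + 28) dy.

-37*log(y - 7)/120 + log(y - 2)/60 - 7*log(y + 1)/24 + 7*log(y + 2)/12 + C

Factor the denominator: (y - 7)*(y - 2)*(y + 1)*(y + 2).
Partial-fraction decomposition: 7/(12*(y + 2)) - 7/(24*(y + 1)) + 1/(60*(y - 2)) - 37/(120*(y - 7)).
Integrate each term: A/(y−a) contributes A·log|y−a|.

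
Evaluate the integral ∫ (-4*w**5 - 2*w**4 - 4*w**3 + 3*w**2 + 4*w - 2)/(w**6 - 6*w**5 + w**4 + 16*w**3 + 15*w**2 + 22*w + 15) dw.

-121*log(w - 5)/16 + 241*log(w - 3)/64 - 29*log(w + 1)/64 + log(w**2 + 1)/8 - 1/(16*w + 16) + C

Factor the denominator: (w - 5)*(w - 3)*(w + 1)**2*(w**2 + 1).
Partial-fraction decomposition: w/(4*(w**2 + 1)) - 29/(64*(w + 1)) + 1/(16*(w + 1)**2) + 241/(64*(w - 3)) - 121/(16*(w - 5)).
Integrate each term; A/(w−a) gives A·log|w−a|; the (Bw+D)/(w²+p²) term gives a log and an atan.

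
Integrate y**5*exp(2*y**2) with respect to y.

Let u = y², du = 2y dy; rewrite as (1/2)∫ u^2·exp(2u) du.
Now integrate by parts 2 times.

(2*y**4 - 2*y**2 + 1)*exp(2*y**2)/8 + C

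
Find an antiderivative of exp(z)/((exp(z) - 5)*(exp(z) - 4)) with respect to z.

Let u = e^z, du = e^z dz.
The integral becomes ∫ du/((u-4)(u-5)); decompose into partial fractions.

log(exp(z) - 5) - log(exp(z) - 4) + C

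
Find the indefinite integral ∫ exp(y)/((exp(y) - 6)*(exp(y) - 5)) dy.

log(exp(y) - 6) - log(exp(y) - 5) + C

Let u = e^y, du = e^y dy.
The integral becomes ∫ du/((u-5)(u-6)); decompose into partial fractions.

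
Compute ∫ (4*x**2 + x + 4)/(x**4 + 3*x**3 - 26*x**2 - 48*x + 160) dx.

Factor the denominator: (x - 4)*(x - 2)*(x + 4)*(x + 5).
Partial-fraction decomposition: -11/(7*(x + 5)) + 4/(3*(x + 4)) - 11/(42*(x - 2)) + 1/(2*(x - 4)).
Integrate each term: A/(x−a) contributes A·log|x−a|.

log(x - 4)/2 - 11*log(x - 2)/42 + 4*log(x + 4)/3 - 11*log(x + 5)/7 + C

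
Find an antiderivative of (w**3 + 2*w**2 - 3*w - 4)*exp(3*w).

Use integration by parts with u = w**3 + 2*w**2 - 3*w - 4, dv = exp(3*w) dw, so v = exp(3*w)/3.
Apply parts 3 times (tabular method): alternate signs, differentiate u down to 0, integrate dv up.

(9*w**3 + 9*w**2 - 33*w - 25)*exp(3*w)/27 + C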